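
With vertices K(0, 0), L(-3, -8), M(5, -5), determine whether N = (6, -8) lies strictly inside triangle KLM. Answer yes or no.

no

Barycentric coordinates of N: (-27/55, 2/11, 72/55).
The three coordinates are negative, positive, positive; a point is interior exactly when all three are positive.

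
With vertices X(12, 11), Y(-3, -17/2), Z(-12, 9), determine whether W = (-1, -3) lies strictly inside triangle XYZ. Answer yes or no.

yes

Barycentric coordinates of W: (169/876, 155/219, 29/292).
The three coordinates are positive, positive, positive; a point is interior exactly when all three are positive.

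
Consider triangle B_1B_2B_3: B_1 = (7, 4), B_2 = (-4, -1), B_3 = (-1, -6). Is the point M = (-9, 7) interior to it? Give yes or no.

no

Barycentric coordinates of M: (-1/70, 92/35, -113/70).
The three coordinates are negative, positive, negative; a point is interior exactly when all three are positive.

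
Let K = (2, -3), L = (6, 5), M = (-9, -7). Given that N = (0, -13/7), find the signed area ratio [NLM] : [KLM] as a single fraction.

[KLM] = ½·(2·(5−(-7)) + 6·(-7−(-3)) + (-9)·(-3−5)) = ½·(24 − 24 + 72) = 36.
[NLM] = ½·(0·(5−(-7)) + 6·(-7−(-13/7)) + (-9)·(-13/7−5)) = ½·(0 − 216/7 + 432/7) = 108/7, so the ratio is (108/7)/36 = 3/7.

3/7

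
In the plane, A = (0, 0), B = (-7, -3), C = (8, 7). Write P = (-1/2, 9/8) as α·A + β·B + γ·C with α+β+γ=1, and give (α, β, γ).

(1/8, 1/2, 3/8)

Signed area of the reference triangle: [ABC] = ½·(0·(-3−7) + (-7)·(7−0) + 8·(0−(-3))) = ½·(0 − 49 + 24) = -25/2.
[PBC] = ½·((-1/2)·(-3−7) + (-7)·(7−(9/8)) + 8·(9/8−(-3))) = ½·(5 − 329/8 + 33) = -25/16, so the A-coordinate is (-25/16)/(-25/2) = 1/8.
[APC] = ½·(0·(9/8−7) + (-1/2)·(7−0) + 8·(0−(9/8))) = ½·(0 − 7/2 − 9) = -25/4, so the B-coordinate is 1/2.
[ABP] = ½·(0·(-3−(9/8)) + (-7)·(9/8−0) + (-1/2)·(0−(-3))) = ½·(0 − 63/8 − 3/2) = -75/16, so the C-coordinate is 3/8.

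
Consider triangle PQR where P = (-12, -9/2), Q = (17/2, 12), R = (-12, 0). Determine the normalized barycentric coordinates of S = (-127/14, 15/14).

Signed area of the reference triangle: [PQR] = ½·((-12)·(12−0) + (17/2)·(0−(-9/2)) + (-12)·(-9/2−12)) = ½·(-144 + 153/4 + 198) = 369/8.
[SQR] = ½·((-127/14)·(12−0) + (17/2)·(0−(15/14)) + (-12)·(15/14−12)) = ½·(-762/7 − 255/28 + 918/7) = 369/56, so the P-coordinate is (369/56)/(369/8) = 1/7.
[PSR] = ½·((-12)·(15/14−0) + (-127/14)·(0−(-9/2)) + (-12)·(-9/2−(15/14))) = ½·(-90/7 − 1143/28 + 468/7) = 369/56, so the Q-coordinate is 1/7.
[PQS] = ½·((-12)·(12−(15/14)) + (17/2)·(15/14−(-9/2)) + (-127/14)·(-9/2−12)) = ½·(-918/7 + 663/14 + 4191/28) = 1845/56, so the R-coordinate is 5/7.
Check: 1/7 + 1/7 + 5/7 = 1.

(1/7, 1/7, 5/7)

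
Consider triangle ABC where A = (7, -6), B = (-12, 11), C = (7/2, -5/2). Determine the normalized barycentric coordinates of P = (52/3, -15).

(1, -2/3, 2/3)

Signed area of the reference triangle: [ABC] = ½·(7·(11−(-5/2)) + (-12)·(-5/2−(-6)) + (7/2)·(-6−11)) = ½·(189/2 − 42 − 119/2) = -7/2.
[PBC] = ½·((52/3)·(11−(-5/2)) + (-12)·(-5/2−(-15)) + (7/2)·(-15−11)) = ½·(234 − 150 − 91) = -7/2, so the A-coordinate is (-7/2)/(-7/2) = 1.
[APC] = ½·(7·(-15−(-5/2)) + (52/3)·(-5/2−(-6)) + (7/2)·(-6−(-15))) = ½·(-175/2 + 182/3 + 63/2) = 7/3, so the B-coordinate is -2/3.
[ABP] = ½·(7·(11−(-15)) + (-12)·(-15−(-6)) + (52/3)·(-6−11)) = ½·(182 + 108 − 884/3) = -7/3, so the C-coordinate is 2/3.
Check: 1 − 2/3 + 2/3 = 1.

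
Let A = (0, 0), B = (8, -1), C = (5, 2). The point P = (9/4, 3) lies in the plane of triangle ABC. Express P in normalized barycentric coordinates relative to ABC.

(1/4, -1/2, 5/4)

Signed area of the reference triangle: [ABC] = ½·(0·(-1−2) + 8·(2−0) + 5·(0−(-1))) = ½·(0 + 16 + 5) = 21/2.
[PBC] = ½·((9/4)·(-1−2) + 8·(2−3) + 5·(3−(-1))) = ½·(-27/4 − 8 + 20) = 21/8, so the A-coordinate is (21/8)/(21/2) = 1/4.
[APC] = ½·(0·(3−2) + (9/4)·(2−0) + 5·(0−3)) = ½·(0 + 9/2 − 15) = -21/4, so the B-coordinate is -1/2.
[ABP] = ½·(0·(-1−3) + 8·(3−0) + (9/4)·(0−(-1))) = ½·(0 + 24 + 9/4) = 105/8, so the C-coordinate is 5/4.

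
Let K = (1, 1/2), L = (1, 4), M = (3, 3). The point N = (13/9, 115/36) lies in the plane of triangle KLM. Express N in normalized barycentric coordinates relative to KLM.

(1/6, 11/18, 2/9)

Signed area of the reference triangle: [KLM] = ½·(1·(4−3) + 1·(3−(1/2)) + 3·(1/2−4)) = ½·(1 + 5/2 − 21/2) = -7/2.
[NLM] = ½·((13/9)·(4−3) + 1·(3−(115/36)) + 3·(115/36−4)) = ½·(13/9 − 7/36 − 29/12) = -7/12, so the K-coordinate is (-7/12)/(-7/2) = 1/6.
[KNM] = ½·(1·(115/36−3) + (13/9)·(3−(1/2)) + 3·(1/2−(115/36))) = ½·(7/36 + 65/18 − 97/12) = -77/36, so the L-coordinate is 11/18.
[KLN] = ½·(1·(4−(115/36)) + 1·(115/36−(1/2)) + (13/9)·(1/2−4)) = ½·(29/36 + 97/36 − 91/18) = -7/9, so the M-coordinate is 2/9.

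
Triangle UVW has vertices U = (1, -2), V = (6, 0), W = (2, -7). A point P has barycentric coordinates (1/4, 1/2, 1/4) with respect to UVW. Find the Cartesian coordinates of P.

(15/4, -9/4)

P = (1/4)·U + (1/2)·V + (1/4)·W.
x-coordinate: (1/4)·1 + (1/2)·6 + (1/4)·2 = 15/4.
y-coordinate: (1/4)·(-2) + (1/2)·0 + (1/4)·(-7) = -9/4.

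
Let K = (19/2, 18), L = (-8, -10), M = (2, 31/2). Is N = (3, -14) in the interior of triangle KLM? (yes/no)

no

Barycentric coordinates of N: (1282/665, 179/133, -216/95).
The three coordinates are positive, positive, negative; a point is interior exactly when all three are positive.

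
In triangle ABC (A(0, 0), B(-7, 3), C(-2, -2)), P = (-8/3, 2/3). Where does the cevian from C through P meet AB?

(-14/5, 6/5)

Barycentric coordinates of P with respect to ABC: (1/2, 1/3, 1/6).
On side AB the C-coordinate is zero; dropping P's C-weight 1/6 and renormalizing the remaining 1/2 : 1/3 gives weights 3/5, 2/5 on A, B.
Q = (3/5)·(0, 0) + (2/5)·(-7, 3) = (-14/5, 6/5).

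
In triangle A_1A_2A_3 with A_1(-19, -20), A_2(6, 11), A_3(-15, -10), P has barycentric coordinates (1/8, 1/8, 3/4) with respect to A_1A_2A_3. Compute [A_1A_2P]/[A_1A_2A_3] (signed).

The signed ratio [A_1A_2P]/[A_1A_2A_3] equals the barycentric coordinate of P at vertex A_3, which is 3/4.

3/4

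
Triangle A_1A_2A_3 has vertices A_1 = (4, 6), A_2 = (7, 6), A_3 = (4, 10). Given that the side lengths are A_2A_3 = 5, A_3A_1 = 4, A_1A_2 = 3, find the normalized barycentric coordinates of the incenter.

(5/12, 1/3, 1/4)

The incenter has barycentric coordinates proportional to the opposite side lengths: (5 : 4 : 3).
Normalizing by 5+4+3 = 12 gives (5/12, 1/3, 1/4).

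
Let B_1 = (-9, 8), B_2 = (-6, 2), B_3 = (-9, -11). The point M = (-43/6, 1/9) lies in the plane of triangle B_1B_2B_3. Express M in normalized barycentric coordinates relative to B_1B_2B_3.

(1/6, 11/18, 2/9)

Signed area of the reference triangle: [B_1B_2B_3] = ½·((-9)·(2−(-11)) + (-6)·(-11−8) + (-9)·(8−2)) = ½·(-117 + 114 − 54) = -57/2.
[MB_2B_3] = ½·((-43/6)·(2−(-11)) + (-6)·(-11−(1/9)) + (-9)·(1/9−2)) = ½·(-559/6 + 200/3 + 17) = -19/4, so the B_1-coordinate is (-19/4)/(-57/2) = 1/6.
[B_1MB_3] = ½·((-9)·(1/9−(-11)) + (-43/6)·(-11−8) + (-9)·(8−(1/9))) = ½·(-100 + 817/6 − 71) = -209/12, so the B_2-coordinate is 11/18.
[B_1B_2M] = ½·((-9)·(2−(1/9)) + (-6)·(1/9−8) + (-43/6)·(8−2)) = ½·(-17 + 142/3 − 43) = -19/3, so the B_3-coordinate is 2/9.
Check: 1/6 + 11/18 + 2/9 = 1.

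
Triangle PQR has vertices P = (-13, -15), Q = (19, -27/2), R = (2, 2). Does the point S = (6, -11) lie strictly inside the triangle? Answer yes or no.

yes

Barycentric coordinates of S: (318/1043, 526/1043, 199/1043).
The three coordinates are positive, positive, positive; a point is interior exactly when all three are positive.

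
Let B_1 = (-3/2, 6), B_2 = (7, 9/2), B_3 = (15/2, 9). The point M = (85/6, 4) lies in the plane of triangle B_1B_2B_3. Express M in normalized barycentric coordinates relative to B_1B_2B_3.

(-5/6, 5/3, 1/6)

Signed area of the reference triangle: [B_1B_2B_3] = ½·((-3/2)·(9/2−9) + 7·(9−6) + (15/2)·(6−(9/2))) = ½·(27/4 + 21 + 45/4) = 39/2.
[MB_2B_3] = ½·((85/6)·(9/2−9) + 7·(9−4) + (15/2)·(4−(9/2))) = ½·(-255/4 + 35 − 15/4) = -65/4, so the B_1-coordinate is (-65/4)/(39/2) = -5/6.
[B_1MB_3] = ½·((-3/2)·(4−9) + (85/6)·(9−6) + (15/2)·(6−4)) = ½·(15/2 + 85/2 + 15) = 65/2, so the B_2-coordinate is 5/3.
[B_1B_2M] = ½·((-3/2)·(9/2−4) + 7·(4−6) + (85/6)·(6−(9/2))) = ½·(-3/4 − 14 + 85/4) = 13/4, so the B_3-coordinate is 1/6.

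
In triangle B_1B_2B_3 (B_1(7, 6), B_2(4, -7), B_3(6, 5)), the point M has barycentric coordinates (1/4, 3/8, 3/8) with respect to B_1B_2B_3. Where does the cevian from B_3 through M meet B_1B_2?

Line B_3M meets B_1B_2 where the B_3-coordinate vanishes; zeroing M's B_3-weight and renormalizing leaves B_1, B_2-weights 1/4 : 3/8 → (2/5, 3/5).
So N = (2/5)·B_1 + (3/5)·B_2 = (26/5, -9/5).

(26/5, -9/5)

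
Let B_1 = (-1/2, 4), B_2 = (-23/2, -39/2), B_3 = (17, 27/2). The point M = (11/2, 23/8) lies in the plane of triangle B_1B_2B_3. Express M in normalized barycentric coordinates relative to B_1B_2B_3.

Signed area of the reference triangle: [B_1B_2B_3] = ½·((-1/2)·(-39/2−(27/2)) + (-23/2)·(27/2−4) + 17·(4−(-39/2))) = ½·(33/2 − 437/4 + 799/2) = 1227/8.
[MB_2B_3] = ½·((11/2)·(-39/2−(27/2)) + (-23/2)·(27/2−(23/8)) + 17·(23/8−(-39/2))) = ½·(-363/2 − 1955/16 + 3043/8) = 1227/32, so the B_1-coordinate is (1227/32)/(1227/8) = 1/4.
[B_1MB_3] = ½·((-1/2)·(23/8−(27/2)) + (11/2)·(27/2−4) + 17·(4−(23/8))) = ½·(85/16 + 209/4 + 153/8) = 1227/32, so the B_2-coordinate is 1/4.
[B_1B_2M] = ½·((-1/2)·(-39/2−(23/8)) + (-23/2)·(23/8−4) + (11/2)·(4−(-39/2))) = ½·(179/16 + 207/16 + 517/4) = 1227/16, so the B_3-coordinate is 1/2.

(1/4, 1/4, 1/2)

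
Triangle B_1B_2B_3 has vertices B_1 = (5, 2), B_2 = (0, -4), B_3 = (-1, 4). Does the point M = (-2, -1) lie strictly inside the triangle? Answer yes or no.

Barycentric coordinates of M: (-13/46, 16/23, 27/46).
The three coordinates are negative, positive, positive; a point is interior exactly when all three are positive.

no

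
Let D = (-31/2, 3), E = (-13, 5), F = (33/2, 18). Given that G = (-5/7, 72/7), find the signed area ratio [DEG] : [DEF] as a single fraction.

[DEF] = ½·((-31/2)·(5−18) + (-13)·(18−3) + (33/2)·(3−5)) = ½·(403/2 − 195 − 33) = -53/4.
[DEG] = ½·((-31/2)·(5−(72/7)) + (-13)·(72/7−3) + (-5/7)·(3−5)) = ½·(1147/14 − 663/7 + 10/7) = -159/28, so the ratio is (-159/28)/(-53/4) = 3/7.

3/7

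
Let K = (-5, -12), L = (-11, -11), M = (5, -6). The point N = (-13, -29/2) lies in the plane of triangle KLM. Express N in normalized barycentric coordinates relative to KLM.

Signed area of the reference triangle: [KLM] = ½·((-5)·(-11−(-6)) + (-11)·(-6−(-12)) + 5·(-12−(-11))) = ½·(25 − 66 − 5) = -23.
[NLM] = ½·((-13)·(-11−(-6)) + (-11)·(-6−(-29/2)) + 5·(-29/2−(-11))) = ½·(65 − 187/2 − 35/2) = -23, so the K-coordinate is (-23)/(-23) = 1.
[KNM] = ½·((-5)·(-29/2−(-6)) + (-13)·(-6−(-12)) + 5·(-12−(-29/2))) = ½·(85/2 − 78 + 25/2) = -23/2, so the L-coordinate is 1/2.
[KLN] = ½·((-5)·(-11−(-29/2)) + (-11)·(-29/2−(-12)) + (-13)·(-12−(-11))) = ½·(-35/2 + 55/2 + 13) = 23/2, so the M-coordinate is -1/2.
Check: 1 + 1/2 − 1/2 = 1.

(1, 1/2, -1/2)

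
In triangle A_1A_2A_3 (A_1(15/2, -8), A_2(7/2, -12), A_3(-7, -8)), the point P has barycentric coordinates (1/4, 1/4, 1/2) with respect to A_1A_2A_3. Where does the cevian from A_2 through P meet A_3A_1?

(-13/6, -8)

Line A_2P meets A_3A_1 where the A_2-coordinate vanishes; zeroing P's A_2-weight and renormalizing leaves A_3, A_1-weights 1/2 : 1/4 → (2/3, 1/3).
So Q = (2/3)·A_3 + (1/3)·A_1 = (-13/6, -8).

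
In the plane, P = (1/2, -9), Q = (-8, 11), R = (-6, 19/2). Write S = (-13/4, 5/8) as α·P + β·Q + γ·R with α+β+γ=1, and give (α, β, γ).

(1/2, 1/4, 1/4)

Signed area of the reference triangle: [PQR] = ½·((1/2)·(11−(19/2)) + (-8)·(19/2−(-9)) + (-6)·(-9−11)) = ½·(3/4 − 148 + 120) = -109/8.
[SQR] = ½·((-13/4)·(11−(19/2)) + (-8)·(19/2−(5/8)) + (-6)·(5/8−11)) = ½·(-39/8 − 71 + 249/4) = -109/16, so the P-coordinate is (-109/16)/(-109/8) = 1/2.
[PSR] = ½·((1/2)·(5/8−(19/2)) + (-13/4)·(19/2−(-9)) + (-6)·(-9−(5/8))) = ½·(-71/16 − 481/8 + 231/4) = -109/32, so the Q-coordinate is 1/4.
[PQS] = ½·((1/2)·(11−(5/8)) + (-8)·(5/8−(-9)) + (-13/4)·(-9−11)) = ½·(83/16 − 77 + 65) = -109/32, so the R-coordinate is 1/4.
Check: 1/2 + 1/4 + 1/4 = 1.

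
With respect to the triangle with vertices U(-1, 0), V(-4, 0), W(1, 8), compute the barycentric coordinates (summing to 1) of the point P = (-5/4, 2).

(1/2, 1/4, 1/4)

Signed area of the reference triangle: [UVW] = ½·((-1)·(0−8) + (-4)·(8−0) + 1·(0−0)) = ½·(8 − 32 + 0) = -12.
[PVW] = ½·((-5/4)·(0−8) + (-4)·(8−2) + 1·(2−0)) = ½·(10 − 24 + 2) = -6, so the U-coordinate is (-6)/(-12) = 1/2.
[UPW] = ½·((-1)·(2−8) + (-5/4)·(8−0) + 1·(0−2)) = ½·(6 − 10 − 2) = -3, so the V-coordinate is 1/4.
[UVP] = ½·((-1)·(0−2) + (-4)·(2−0) + (-5/4)·(0−0)) = ½·(2 − 8 + 0) = -3, so the W-coordinate is 1/4.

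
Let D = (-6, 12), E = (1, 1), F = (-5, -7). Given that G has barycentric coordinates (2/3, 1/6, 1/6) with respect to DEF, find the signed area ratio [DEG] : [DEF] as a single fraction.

1/6

The signed ratio [DEG]/[DEF] equals the barycentric coordinate of G at vertex F, which is 1/6.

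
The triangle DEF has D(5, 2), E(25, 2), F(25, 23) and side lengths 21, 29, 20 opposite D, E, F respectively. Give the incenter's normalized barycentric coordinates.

(3/10, 29/70, 2/7)

The incenter has barycentric coordinates proportional to the opposite side lengths: (21 : 29 : 20).
Normalizing by 21+29+20 = 70 gives (3/10, 29/70, 2/7).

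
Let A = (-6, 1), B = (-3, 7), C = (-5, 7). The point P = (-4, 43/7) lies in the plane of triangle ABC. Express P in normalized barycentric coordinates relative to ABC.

Signed area of the reference triangle: [ABC] = ½·((-6)·(7−7) + (-3)·(7−1) + (-5)·(1−7)) = ½·(0 − 18 + 30) = 6.
[PBC] = ½·((-4)·(7−7) + (-3)·(7−(43/7)) + (-5)·(43/7−7)) = ½·(0 − 18/7 + 30/7) = 6/7, so the A-coordinate is (6/7)/6 = 1/7.
[APC] = ½·((-6)·(43/7−7) + (-4)·(7−1) + (-5)·(1−(43/7))) = ½·(36/7 − 24 + 180/7) = 24/7, so the B-coordinate is 4/7.
[ABP] = ½·((-6)·(7−(43/7)) + (-3)·(43/7−1) + (-4)·(1−7)) = ½·(-36/7 − 108/7 + 24) = 12/7, so the C-coordinate is 2/7.
Check: 1/7 + 4/7 + 2/7 = 1.

(1/7, 4/7, 2/7)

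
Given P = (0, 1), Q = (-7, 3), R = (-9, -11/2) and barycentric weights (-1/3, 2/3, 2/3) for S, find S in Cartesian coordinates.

S = (-1/3)·P + (2/3)·Q + (2/3)·R.
x-coordinate: (-1/3)·0 + (2/3)·(-7) + (2/3)·(-9) = -32/3.
y-coordinate: (-1/3)·1 + (2/3)·3 + (2/3)·(-11/2) = -2.

(-32/3, -2)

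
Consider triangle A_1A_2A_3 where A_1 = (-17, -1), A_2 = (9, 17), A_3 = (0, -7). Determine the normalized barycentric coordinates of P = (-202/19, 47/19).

(14/19, 4/19, 1/19)

Signed area of the reference triangle: [A_1A_2A_3] = ½·((-17)·(17−(-7)) + 9·(-7−(-1)) + 0·(-1−17)) = ½·(-408 − 54 + 0) = -231.
[PA_2A_3] = ½·((-202/19)·(17−(-7)) + 9·(-7−(47/19)) + 0·(47/19−17)) = ½·(-4848/19 − 1620/19 + 0) = -3234/19, so the A_1-coordinate is (-3234/19)/(-231) = 14/19.
[A_1PA_3] = ½·((-17)·(47/19−(-7)) + (-202/19)·(-7−(-1)) + 0·(-1−(47/19))) = ½·(-3060/19 + 1212/19 + 0) = -924/19, so the A_2-coordinate is 4/19.
[A_1A_2P] = ½·((-17)·(17−(47/19)) + 9·(47/19−(-1)) + (-202/19)·(-1−17)) = ½·(-4692/19 + 594/19 + 3636/19) = -231/19, so the A_3-coordinate is 1/19.
Check: 14/19 + 4/19 + 1/19 = 1.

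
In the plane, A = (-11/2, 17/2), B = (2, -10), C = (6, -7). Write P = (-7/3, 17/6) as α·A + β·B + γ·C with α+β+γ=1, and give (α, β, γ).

(2/3, 1/6, 1/6)

Signed area of the reference triangle: [ABC] = ½·((-11/2)·(-10−(-7)) + 2·(-7−(17/2)) + 6·(17/2−(-10))) = ½·(33/2 − 31 + 111) = 193/4.
[PBC] = ½·((-7/3)·(-10−(-7)) + 2·(-7−(17/6)) + 6·(17/6−(-10))) = ½·(7 − 59/3 + 77) = 193/6, so the A-coordinate is (193/6)/(193/4) = 2/3.
[APC] = ½·((-11/2)·(17/6−(-7)) + (-7/3)·(-7−(17/2)) + 6·(17/2−(17/6))) = ½·(-649/12 + 217/6 + 34) = 193/24, so the B-coordinate is 1/6.
[ABP] = ½·((-11/2)·(-10−(17/6)) + 2·(17/6−(17/2)) + (-7/3)·(17/2−(-10))) = ½·(847/12 − 34/3 − 259/6) = 193/24, so the C-coordinate is 1/6.
Check: 2/3 + 1/6 + 1/6 = 1.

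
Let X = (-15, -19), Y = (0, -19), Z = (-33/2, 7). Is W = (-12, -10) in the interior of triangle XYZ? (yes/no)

Barycentric coordinates of W: (109/260, 61/260, 9/26).
The three coordinates are positive, positive, positive; a point is interior exactly when all three are positive.

yes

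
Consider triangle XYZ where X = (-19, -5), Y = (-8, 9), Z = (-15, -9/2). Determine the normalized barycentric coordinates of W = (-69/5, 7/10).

Signed area of the reference triangle: [XYZ] = ½·((-19)·(9−(-9/2)) + (-8)·(-9/2−(-5)) + (-15)·(-5−9)) = ½·(-513/2 − 4 + 210) = -101/4.
[WYZ] = ½·((-69/5)·(9−(-9/2)) + (-8)·(-9/2−(7/10)) + (-15)·(7/10−9)) = ½·(-1863/10 + 208/5 + 249/2) = -101/10, so the X-coordinate is (-101/10)/(-101/4) = 2/5.
[XWZ] = ½·((-19)·(7/10−(-9/2)) + (-69/5)·(-9/2−(-5)) + (-15)·(-5−(7/10))) = ½·(-494/5 − 69/10 + 171/2) = -101/10, so the Y-coordinate is 2/5.
[XYW] = ½·((-19)·(9−(7/10)) + (-8)·(7/10−(-5)) + (-69/5)·(-5−9)) = ½·(-1577/10 − 228/5 + 966/5) = -101/20, so the Z-coordinate is 1/5.

(2/5, 2/5, 1/5)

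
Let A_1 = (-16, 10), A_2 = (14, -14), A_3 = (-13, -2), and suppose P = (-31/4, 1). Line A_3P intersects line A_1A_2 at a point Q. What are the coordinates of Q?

(-6, 2)

Barycentric coordinates of P with respect to A_1A_2A_3: (1/2, 1/4, 1/4).
On side A_1A_2 the A_3-coordinate is zero; dropping P's A_3-weight 1/4 and renormalizing the remaining 1/2 : 1/4 gives weights 2/3, 1/3 on A_1, A_2.
Q = (2/3)·(-16, 10) + (1/3)·(14, -14) = (-6, 2).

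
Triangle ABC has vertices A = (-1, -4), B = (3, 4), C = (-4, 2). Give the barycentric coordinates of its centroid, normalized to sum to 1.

(1/3, 1/3, 1/3)

The centroid is the average of the vertices, so each weight is 1/3.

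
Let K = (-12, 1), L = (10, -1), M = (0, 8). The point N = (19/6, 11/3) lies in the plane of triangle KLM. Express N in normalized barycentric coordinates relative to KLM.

(1/12, 5/12, 1/2)

Signed area of the reference triangle: [KLM] = ½·((-12)·(-1−8) + 10·(8−1) + 0·(1−(-1))) = ½·(108 + 70 + 0) = 89.
[NLM] = ½·((19/6)·(-1−8) + 10·(8−(11/3)) + 0·(11/3−(-1))) = ½·(-57/2 + 130/3 + 0) = 89/12, so the K-coordinate is (89/12)/89 = 1/12.
[KNM] = ½·((-12)·(11/3−8) + (19/6)·(8−1) + 0·(1−(11/3))) = ½·(52 + 133/6 + 0) = 445/12, so the L-coordinate is 5/12.
[KLN] = ½·((-12)·(-1−(11/3)) + 10·(11/3−1) + (19/6)·(1−(-1))) = ½·(56 + 80/3 + 19/3) = 89/2, so the M-coordinate is 1/2.
Check: 1/12 + 5/12 + 1/2 = 1.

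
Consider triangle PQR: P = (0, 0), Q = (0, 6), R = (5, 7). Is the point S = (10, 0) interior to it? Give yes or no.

Barycentric coordinates of S: (4/3, -7/3, 2).
The three coordinates are positive, negative, positive; a point is interior exactly when all three are positive.

no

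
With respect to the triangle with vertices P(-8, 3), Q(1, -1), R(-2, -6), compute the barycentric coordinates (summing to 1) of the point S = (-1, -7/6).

Signed area of the reference triangle: [PQR] = ½·((-8)·(-1−(-6)) + 1·(-6−3) + (-2)·(3−(-1))) = ½·(-40 − 9 − 8) = -57/2.
[SQR] = ½·((-1)·(-1−(-6)) + 1·(-6−(-7/6)) + (-2)·(-7/6−(-1))) = ½·(-5 − 29/6 + 1/3) = -19/4, so the P-coordinate is (-19/4)/(-57/2) = 1/6.
[PSR] = ½·((-8)·(-7/6−(-6)) + (-1)·(-6−3) + (-2)·(3−(-7/6))) = ½·(-116/3 + 9 − 25/3) = -19, so the Q-coordinate is 2/3.
[PQS] = ½·((-8)·(-1−(-7/6)) + 1·(-7/6−3) + (-1)·(3−(-1))) = ½·(-4/3 − 25/6 − 4) = -19/4, so the R-coordinate is 1/6.

(1/6, 2/3, 1/6)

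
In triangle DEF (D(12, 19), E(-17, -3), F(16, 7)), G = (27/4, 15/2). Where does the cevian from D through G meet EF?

(5, 11/3)

Barycentric coordinates of G with respect to DEF: (1/4, 1/4, 1/2).
On side EF the D-coordinate is zero; dropping G's D-weight 1/4 and renormalizing the remaining 1/4 : 1/2 gives weights 1/3, 2/3 on E, F.
H = (1/3)·(-17, -3) + (2/3)·(16, 7) = (5, 11/3).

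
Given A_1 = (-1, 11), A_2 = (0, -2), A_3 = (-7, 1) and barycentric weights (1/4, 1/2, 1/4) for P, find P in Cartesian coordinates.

(-2, 2)

P = (1/4)·A_1 + (1/2)·A_2 + (1/4)·A_3.
x-coordinate: (1/4)·(-1) + (1/2)·0 + (1/4)·(-7) = -2.
y-coordinate: (1/4)·11 + (1/2)·(-2) + (1/4)·1 = 2.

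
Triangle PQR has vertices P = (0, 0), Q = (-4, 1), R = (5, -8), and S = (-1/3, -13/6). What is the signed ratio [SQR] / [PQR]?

1/6

[PQR] = ½·(0·(1−(-8)) + (-4)·(-8−0) + 5·(0−1)) = ½·(0 + 32 − 5) = 27/2.
[SQR] = ½·((-1/3)·(1−(-8)) + (-4)·(-8−(-13/6)) + 5·(-13/6−1)) = ½·(-3 + 70/3 − 95/6) = 9/4, so the ratio is (9/4)/(27/2) = 1/6.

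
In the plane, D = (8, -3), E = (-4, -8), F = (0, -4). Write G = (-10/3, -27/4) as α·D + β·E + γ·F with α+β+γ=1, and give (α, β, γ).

Signed area of the reference triangle: [DEF] = ½·(8·(-8−(-4)) + (-4)·(-4−(-3)) + 0·(-3−(-8))) = ½·(-32 + 4 + 0) = -14.
[GEF] = ½·((-10/3)·(-8−(-4)) + (-4)·(-4−(-27/4)) + 0·(-27/4−(-8))) = ½·(40/3 − 11 + 0) = 7/6, so the D-coordinate is (7/6)/(-14) = -1/12.
[DGF] = ½·(8·(-27/4−(-4)) + (-10/3)·(-4−(-3)) + 0·(-3−(-27/4))) = ½·(-22 + 10/3 + 0) = -28/3, so the E-coordinate is 2/3.
[DEG] = ½·(8·(-8−(-27/4)) + (-4)·(-27/4−(-3)) + (-10/3)·(-3−(-8))) = ½·(-10 + 15 − 50/3) = -35/6, so the F-coordinate is 5/12.

(-1/12, 2/3, 5/12)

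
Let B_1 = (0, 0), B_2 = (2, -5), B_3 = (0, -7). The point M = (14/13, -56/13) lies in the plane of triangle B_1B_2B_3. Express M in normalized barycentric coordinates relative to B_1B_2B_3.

Signed area of the reference triangle: [B_1B_2B_3] = ½·(0·(-5−(-7)) + 2·(-7−0) + 0·(0−(-5))) = ½·(0 − 14 + 0) = -7.
[MB_2B_3] = ½·((14/13)·(-5−(-7)) + 2·(-7−(-56/13)) + 0·(-56/13−(-5))) = ½·(28/13 − 70/13 + 0) = -21/13, so the B_1-coordinate is (-21/13)/(-7) = 3/13.
[B_1MB_3] = ½·(0·(-56/13−(-7)) + (14/13)·(-7−0) + 0·(0−(-56/13))) = ½·(0 − 98/13 + 0) = -49/13, so the B_2-coordinate is 7/13.
[B_1B_2M] = ½·(0·(-5−(-56/13)) + 2·(-56/13−0) + (14/13)·(0−(-5))) = ½·(0 − 112/13 + 70/13) = -21/13, so the B_3-coordinate is 3/13.
Check: 3/13 + 7/13 + 3/13 = 1.

(3/13, 7/13, 3/13)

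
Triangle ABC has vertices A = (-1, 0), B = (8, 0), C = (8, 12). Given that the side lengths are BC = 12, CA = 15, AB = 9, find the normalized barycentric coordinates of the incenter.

The incenter has barycentric coordinates proportional to the opposite side lengths: (12 : 15 : 9).
Normalizing by 12+15+9 = 36 gives (1/3, 5/12, 1/4).

(1/3, 5/12, 1/4)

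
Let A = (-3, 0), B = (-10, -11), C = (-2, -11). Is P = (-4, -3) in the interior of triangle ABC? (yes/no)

Barycentric coordinates of P: (8/11, 7/44, 5/44).
The three coordinates are positive, positive, positive; a point is interior exactly when all three are positive.

yes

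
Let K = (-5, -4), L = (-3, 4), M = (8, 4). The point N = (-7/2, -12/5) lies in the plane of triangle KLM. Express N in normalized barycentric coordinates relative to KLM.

(4/5, 1/10, 1/10)

Signed area of the reference triangle: [KLM] = ½·((-5)·(4−4) + (-3)·(4−(-4)) + 8·(-4−4)) = ½·(0 − 24 − 64) = -44.
[NLM] = ½·((-7/2)·(4−4) + (-3)·(4−(-12/5)) + 8·(-12/5−4)) = ½·(0 − 96/5 − 256/5) = -176/5, so the K-coordinate is (-176/5)/(-44) = 4/5.
[KNM] = ½·((-5)·(-12/5−4) + (-7/2)·(4−(-4)) + 8·(-4−(-12/5))) = ½·(32 − 28 − 64/5) = -22/5, so the L-coordinate is 1/10.
[KLN] = ½·((-5)·(4−(-12/5)) + (-3)·(-12/5−(-4)) + (-7/2)·(-4−4)) = ½·(-32 − 24/5 + 28) = -22/5, so the M-coordinate is 1/10.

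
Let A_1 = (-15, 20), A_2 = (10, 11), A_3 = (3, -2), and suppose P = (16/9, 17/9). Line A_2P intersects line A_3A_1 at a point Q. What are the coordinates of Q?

Barycentric coordinates of P with respect to A_1A_2A_3: (1/9, 1/9, 7/9).
On side A_3A_1 the A_2-coordinate is zero; dropping P's A_2-weight 1/9 and renormalizing the remaining 7/9 : 1/9 gives weights 7/8, 1/8 on A_3, A_1.
Q = (7/8)·(3, -2) + (1/8)·(-15, 20) = (3/4, 3/4).

(3/4, 3/4)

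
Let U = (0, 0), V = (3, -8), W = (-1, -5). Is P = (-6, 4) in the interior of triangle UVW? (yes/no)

no

Barycentric coordinates of P: (21/23, -34/23, 36/23).
The three coordinates are positive, negative, positive; a point is interior exactly when all three are positive.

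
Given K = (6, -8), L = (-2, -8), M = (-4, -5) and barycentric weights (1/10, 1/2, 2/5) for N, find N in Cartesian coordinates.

N = (1/10)·K + (1/2)·L + (2/5)·M.
x-coordinate: (1/10)·6 + (1/2)·(-2) + (2/5)·(-4) = -2.
y-coordinate: (1/10)·(-8) + (1/2)·(-8) + (2/5)·(-5) = -34/5.

(-2, -34/5)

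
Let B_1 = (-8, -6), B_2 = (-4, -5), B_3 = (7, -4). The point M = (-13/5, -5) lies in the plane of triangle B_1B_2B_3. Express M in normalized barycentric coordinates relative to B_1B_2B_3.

Signed area of the reference triangle: [B_1B_2B_3] = ½·((-8)·(-5−(-4)) + (-4)·(-4−(-6)) + 7·(-6−(-5))) = ½·(8 − 8 − 7) = -7/2.
[MB_2B_3] = ½·((-13/5)·(-5−(-4)) + (-4)·(-4−(-5)) + 7·(-5−(-5))) = ½·(13/5 − 4 + 0) = -7/10, so the B_1-coordinate is (-7/10)/(-7/2) = 1/5.
[B_1MB_3] = ½·((-8)·(-5−(-4)) + (-13/5)·(-4−(-6)) + 7·(-6−(-5))) = ½·(8 − 26/5 − 7) = -21/10, so the B_2-coordinate is 3/5.
[B_1B_2M] = ½·((-8)·(-5−(-5)) + (-4)·(-5−(-6)) + (-13/5)·(-6−(-5))) = ½·(0 − 4 + 13/5) = -7/10, so the B_3-coordinate is 1/5.
Check: 1/5 + 3/5 + 1/5 = 1.

(1/5, 3/5, 1/5)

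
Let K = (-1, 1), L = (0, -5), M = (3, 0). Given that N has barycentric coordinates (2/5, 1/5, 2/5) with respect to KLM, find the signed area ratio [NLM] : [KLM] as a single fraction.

The signed ratio [NLM]/[KLM] equals the barycentric coordinate of N at vertex K, which is 2/5.

2/5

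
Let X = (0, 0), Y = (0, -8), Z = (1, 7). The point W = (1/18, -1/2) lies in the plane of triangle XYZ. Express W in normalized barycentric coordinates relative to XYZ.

Signed area of the reference triangle: [XYZ] = ½·(0·(-8−7) + 0·(7−0) + 1·(0−(-8))) = ½·(0 + 0 + 8) = 4.
[WYZ] = ½·((1/18)·(-8−7) + 0·(7−(-1/2)) + 1·(-1/2−(-8))) = ½·(-5/6 + 0 + 15/2) = 10/3, so the X-coordinate is (10/3)/4 = 5/6.
[XWZ] = ½·(0·(-1/2−7) + (1/18)·(7−0) + 1·(0−(-1/2))) = ½·(0 + 7/18 + 1/2) = 4/9, so the Y-coordinate is 1/9.
[XYW] = ½·(0·(-8−(-1/2)) + 0·(-1/2−0) + (1/18)·(0−(-8))) = ½·(0 + 0 + 4/9) = 2/9, so the Z-coordinate is 1/18.

(5/6, 1/9, 1/18)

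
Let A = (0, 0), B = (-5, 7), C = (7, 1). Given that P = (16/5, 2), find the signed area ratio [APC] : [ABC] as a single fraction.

[ABC] = ½·(0·(7−1) + (-5)·(1−0) + 7·(0−7)) = ½·(0 − 5 − 49) = -27.
[APC] = ½·(0·(2−1) + (16/5)·(1−0) + 7·(0−2)) = ½·(0 + 16/5 − 14) = -27/5, so the ratio is (-27/5)/(-27) = 1/5.

1/5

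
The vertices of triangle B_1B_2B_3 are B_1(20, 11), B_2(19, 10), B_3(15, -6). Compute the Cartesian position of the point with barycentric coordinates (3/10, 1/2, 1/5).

(37/2, 71/10)

M = (3/10)·B_1 + (1/2)·B_2 + (1/5)·B_3.
x-coordinate: (3/10)·20 + (1/2)·19 + (1/5)·15 = 37/2.
y-coordinate: (3/10)·11 + (1/2)·10 + (1/5)·(-6) = 71/10.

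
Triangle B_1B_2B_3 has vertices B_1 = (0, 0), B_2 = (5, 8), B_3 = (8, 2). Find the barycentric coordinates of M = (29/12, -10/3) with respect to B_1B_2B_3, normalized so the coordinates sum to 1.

(11/12, -7/12, 2/3)

Signed area of the reference triangle: [B_1B_2B_3] = ½·(0·(8−2) + 5·(2−0) + 8·(0−8)) = ½·(0 + 10 − 64) = -27.
[MB_2B_3] = ½·((29/12)·(8−2) + 5·(2−(-10/3)) + 8·(-10/3−8)) = ½·(29/2 + 80/3 − 272/3) = -99/4, so the B_1-coordinate is (-99/4)/(-27) = 11/12.
[B_1MB_3] = ½·(0·(-10/3−2) + (29/12)·(2−0) + 8·(0−(-10/3))) = ½·(0 + 29/6 + 80/3) = 63/4, so the B_2-coordinate is -7/12.
[B_1B_2M] = ½·(0·(8−(-10/3)) + 5·(-10/3−0) + (29/12)·(0−8)) = ½·(0 − 50/3 − 58/3) = -18, so the B_3-coordinate is 2/3.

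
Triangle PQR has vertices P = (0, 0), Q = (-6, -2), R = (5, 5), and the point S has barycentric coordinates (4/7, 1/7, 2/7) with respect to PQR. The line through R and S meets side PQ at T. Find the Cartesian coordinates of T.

(-6/5, -2/5)

Line RS meets PQ where the R-coordinate vanishes; zeroing S's R-weight and renormalizing leaves P, Q-weights 4/7 : 1/7 → (4/5, 1/5).
So T = (4/5)·P + (1/5)·Q = (-6/5, -2/5).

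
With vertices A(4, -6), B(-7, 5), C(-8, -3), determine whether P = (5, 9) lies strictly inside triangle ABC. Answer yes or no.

Barycentric coordinates of P: (92/99, 61/33, -16/9).
The three coordinates are positive, positive, negative; a point is interior exactly when all three are positive.

no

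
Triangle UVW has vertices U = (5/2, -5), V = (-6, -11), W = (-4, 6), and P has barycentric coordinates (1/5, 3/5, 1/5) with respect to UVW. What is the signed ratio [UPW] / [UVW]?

The signed ratio [UPW]/[UVW] equals the barycentric coordinate of P at vertex V, which is 3/5.

3/5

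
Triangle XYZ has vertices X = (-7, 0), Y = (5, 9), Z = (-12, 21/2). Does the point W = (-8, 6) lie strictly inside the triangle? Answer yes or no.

Barycentric coordinates of W: (47/114, 13/114, 9/19).
The three coordinates are positive, positive, positive; a point is interior exactly when all three are positive.

yes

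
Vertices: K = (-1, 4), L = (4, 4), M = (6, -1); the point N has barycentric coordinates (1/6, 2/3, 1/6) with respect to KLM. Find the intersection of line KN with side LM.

Line KN meets LM where the K-coordinate vanishes; zeroing N's K-weight and renormalizing leaves L, M-weights 2/3 : 1/6 → (4/5, 1/5).
So J = (4/5)·L + (1/5)·M = (22/5, 3).

(22/5, 3)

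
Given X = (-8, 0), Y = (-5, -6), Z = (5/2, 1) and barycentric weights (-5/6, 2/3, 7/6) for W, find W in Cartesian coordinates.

W = (-5/6)·X + (2/3)·Y + (7/6)·Z.
x-coordinate: (-5/6)·(-8) + (2/3)·(-5) + (7/6)·(5/2) = 25/4.
y-coordinate: (-5/6)·0 + (2/3)·(-6) + (7/6)·1 = -17/6.

(25/4, -17/6)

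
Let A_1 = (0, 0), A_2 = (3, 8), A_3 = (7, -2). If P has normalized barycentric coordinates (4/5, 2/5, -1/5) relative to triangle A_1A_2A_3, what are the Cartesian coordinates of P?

(-1/5, 18/5)

P = (4/5)·A_1 + (2/5)·A_2 + (-1/5)·A_3.
x-coordinate: (4/5)·0 + (2/5)·3 + (-1/5)·7 = -1/5.
y-coordinate: (4/5)·0 + (2/5)·8 + (-1/5)·(-2) = 18/5.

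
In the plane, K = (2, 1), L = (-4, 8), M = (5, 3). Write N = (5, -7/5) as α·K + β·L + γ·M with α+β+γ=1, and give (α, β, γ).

(6/5, -2/5, 1/5)

Signed area of the reference triangle: [KLM] = ½·(2·(8−3) + (-4)·(3−1) + 5·(1−8)) = ½·(10 − 8 − 35) = -33/2.
[NLM] = ½·(5·(8−3) + (-4)·(3−(-7/5)) + 5·(-7/5−8)) = ½·(25 − 88/5 − 47) = -99/5, so the K-coordinate is (-99/5)/(-33/2) = 6/5.
[KNM] = ½·(2·(-7/5−3) + 5·(3−1) + 5·(1−(-7/5))) = ½·(-44/5 + 10 + 12) = 33/5, so the L-coordinate is -2/5.
[KLN] = ½·(2·(8−(-7/5)) + (-4)·(-7/5−1) + 5·(1−8)) = ½·(94/5 + 48/5 − 35) = -33/10, so the M-coordinate is 1/5.
Check: 6/5 − 2/5 + 1/5 = 1.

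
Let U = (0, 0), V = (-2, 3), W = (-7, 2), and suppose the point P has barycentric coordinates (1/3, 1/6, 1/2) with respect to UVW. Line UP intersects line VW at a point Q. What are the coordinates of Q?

Line UP meets VW where the U-coordinate vanishes; zeroing P's U-weight and renormalizing leaves V, W-weights 1/6 : 1/2 → (1/4, 3/4).
So Q = (1/4)·V + (3/4)·W = (-23/4, 9/4).

(-23/4, 9/4)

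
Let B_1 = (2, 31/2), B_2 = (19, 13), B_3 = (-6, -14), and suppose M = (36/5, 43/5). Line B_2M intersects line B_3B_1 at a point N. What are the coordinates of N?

Barycentric coordinates of M with respect to B_1B_2B_3: (2/5, 2/5, 1/5).
On side B_3B_1 the B_2-coordinate is zero; dropping M's B_2-weight 2/5 and renormalizing the remaining 1/5 : 2/5 gives weights 1/3, 2/3 on B_3, B_1.
N = (1/3)·(-6, -14) + (2/3)·(2, 31/2) = (-2/3, 17/3).

(-2/3, 17/3)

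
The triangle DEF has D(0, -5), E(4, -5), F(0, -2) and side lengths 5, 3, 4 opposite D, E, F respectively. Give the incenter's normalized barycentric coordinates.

The incenter has barycentric coordinates proportional to the opposite side lengths: (5 : 3 : 4).
Normalizing by 5+3+4 = 12 gives (5/12, 1/4, 1/3).

(5/12, 1/4, 1/3)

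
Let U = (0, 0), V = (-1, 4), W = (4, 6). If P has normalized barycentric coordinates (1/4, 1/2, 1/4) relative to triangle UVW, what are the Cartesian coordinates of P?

(1/2, 7/2)

P = (1/4)·U + (1/2)·V + (1/4)·W.
x-coordinate: (1/4)·0 + (1/2)·(-1) + (1/4)·4 = 1/2.
y-coordinate: (1/4)·0 + (1/2)·4 + (1/4)·6 = 7/2.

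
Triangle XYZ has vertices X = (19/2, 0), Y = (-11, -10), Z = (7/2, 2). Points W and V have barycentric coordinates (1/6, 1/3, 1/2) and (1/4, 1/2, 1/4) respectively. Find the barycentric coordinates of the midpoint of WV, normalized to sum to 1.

(5/24, 5/12, 3/8)

Since both coordinate triples sum to 1, the midpoint's barycentrics are the componentwise average.
(1/6+1/4)/2 = 5/24; similarly 5/12 and 3/8.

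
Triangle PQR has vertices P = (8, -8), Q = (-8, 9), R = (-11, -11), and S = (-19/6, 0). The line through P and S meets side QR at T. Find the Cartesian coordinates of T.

(-35/4, 4)

Barycentric coordinates of S with respect to PQR: (1/3, 1/2, 1/6).
On side QR the P-coordinate is zero; dropping S's P-weight 1/3 and renormalizing the remaining 1/2 : 1/6 gives weights 3/4, 1/4 on Q, R.
T = (3/4)·(-8, 9) + (1/4)·(-11, -11) = (-35/4, 4).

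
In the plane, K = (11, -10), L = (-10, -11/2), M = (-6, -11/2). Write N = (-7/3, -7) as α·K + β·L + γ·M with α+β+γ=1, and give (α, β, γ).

Signed area of the reference triangle: [KLM] = ½·(11·(-11/2−(-11/2)) + (-10)·(-11/2−(-10)) + (-6)·(-10−(-11/2))) = ½·(0 − 45 + 27) = -9.
[NLM] = ½·((-7/3)·(-11/2−(-11/2)) + (-10)·(-11/2−(-7)) + (-6)·(-7−(-11/2))) = ½·(0 − 15 + 9) = -3, so the K-coordinate is (-3)/(-9) = 1/3.
[KNM] = ½·(11·(-7−(-11/2)) + (-7/3)·(-11/2−(-10)) + (-6)·(-10−(-7))) = ½·(-33/2 − 21/2 + 18) = -9/2, so the L-coordinate is 1/2.
[KLN] = ½·(11·(-11/2−(-7)) + (-10)·(-7−(-10)) + (-7/3)·(-10−(-11/2))) = ½·(33/2 − 30 + 21/2) = -3/2, so the M-coordinate is 1/6.
Check: 1/3 + 1/2 + 1/6 = 1.

(1/3, 1/2, 1/6)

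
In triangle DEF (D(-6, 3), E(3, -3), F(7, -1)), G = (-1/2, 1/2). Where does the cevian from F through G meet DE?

(-3, 1)

Barycentric coordinates of G with respect to DEF: (1/2, 1/4, 1/4).
On side DE the F-coordinate is zero; dropping G's F-weight 1/4 and renormalizing the remaining 1/2 : 1/4 gives weights 2/3, 1/3 on D, E.
H = (2/3)·(-6, 3) + (1/3)·(3, -3) = (-3, 1).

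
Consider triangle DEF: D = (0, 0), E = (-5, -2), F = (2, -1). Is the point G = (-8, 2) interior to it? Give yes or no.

Barycentric coordinates of G: (31/9, 4/9, -26/9).
The three coordinates are positive, positive, negative; a point is interior exactly when all three are positive.

no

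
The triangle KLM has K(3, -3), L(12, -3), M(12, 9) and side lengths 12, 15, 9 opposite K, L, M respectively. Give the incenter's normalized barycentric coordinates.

The incenter has barycentric coordinates proportional to the opposite side lengths: (12 : 15 : 9).
Normalizing by 12+15+9 = 36 gives (1/3, 5/12, 1/4).

(1/3, 5/12, 1/4)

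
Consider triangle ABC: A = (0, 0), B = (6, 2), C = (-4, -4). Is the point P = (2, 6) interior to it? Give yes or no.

Barycentric coordinates of P: (4, -1, -2).
The three coordinates are positive, negative, negative; a point is interior exactly when all three are positive.

no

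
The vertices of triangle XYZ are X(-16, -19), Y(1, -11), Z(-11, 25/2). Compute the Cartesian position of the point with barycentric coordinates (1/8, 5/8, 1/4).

W = (1/8)·X + (5/8)·Y + (1/4)·Z.
x-coordinate: (1/8)·(-16) + (5/8)·1 + (1/4)·(-11) = -33/8.
y-coordinate: (1/8)·(-19) + (5/8)·(-11) + (1/4)·(25/2) = -49/8.

(-33/8, -49/8)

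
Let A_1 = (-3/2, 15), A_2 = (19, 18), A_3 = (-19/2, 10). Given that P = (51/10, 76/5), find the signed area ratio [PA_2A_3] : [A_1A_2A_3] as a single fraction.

2/5

[A_1A_2A_3] = ½·((-3/2)·(18−10) + 19·(10−15) + (-19/2)·(15−18)) = ½·(-12 − 95 + 57/2) = -157/4.
[PA_2A_3] = ½·((51/10)·(18−10) + 19·(10−(76/5)) + (-19/2)·(76/5−18)) = ½·(204/5 − 494/5 + 133/5) = -157/10, so the ratio is (-157/10)/(-157/4) = 2/5.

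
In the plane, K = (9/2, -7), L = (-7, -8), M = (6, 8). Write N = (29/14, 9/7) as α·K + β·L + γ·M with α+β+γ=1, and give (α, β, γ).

(1/7, 2/7, 4/7)

Signed area of the reference triangle: [KLM] = ½·((9/2)·(-8−8) + (-7)·(8−(-7)) + 6·(-7−(-8))) = ½·(-72 − 105 + 6) = -171/2.
[NLM] = ½·((29/14)·(-8−8) + (-7)·(8−(9/7)) + 6·(9/7−(-8))) = ½·(-232/7 − 47 + 390/7) = -171/14, so the K-coordinate is (-171/14)/(-171/2) = 1/7.
[KNM] = ½·((9/2)·(9/7−8) + (29/14)·(8−(-7)) + 6·(-7−(9/7))) = ½·(-423/14 + 435/14 − 348/7) = -171/7, so the L-coordinate is 2/7.
[KLN] = ½·((9/2)·(-8−(9/7)) + (-7)·(9/7−(-7)) + (29/14)·(-7−(-8))) = ½·(-585/14 − 58 + 29/14) = -342/7, so the M-coordinate is 4/7.
Check: 1/7 + 2/7 + 4/7 = 1.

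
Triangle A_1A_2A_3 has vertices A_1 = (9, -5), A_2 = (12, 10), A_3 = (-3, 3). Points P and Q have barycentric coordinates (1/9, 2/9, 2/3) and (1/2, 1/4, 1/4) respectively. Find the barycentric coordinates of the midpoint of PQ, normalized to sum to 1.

(11/36, 17/72, 11/24)

Since both coordinate triples sum to 1, the midpoint's barycentrics are the componentwise average.
(1/9+1/2)/2 = 11/36; similarly 17/72 and 11/24.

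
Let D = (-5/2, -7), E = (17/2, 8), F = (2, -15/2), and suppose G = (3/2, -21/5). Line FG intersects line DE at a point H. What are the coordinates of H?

Barycentric coordinates of G with respect to DEF: (2/5, 1/5, 2/5).
On side DE the F-coordinate is zero; dropping G's F-weight 2/5 and renormalizing the remaining 2/5 : 1/5 gives weights 2/3, 1/3 on D, E.
H = (2/3)·(-5/2, -7) + (1/3)·(17/2, 8) = (7/6, -2).

(7/6, -2)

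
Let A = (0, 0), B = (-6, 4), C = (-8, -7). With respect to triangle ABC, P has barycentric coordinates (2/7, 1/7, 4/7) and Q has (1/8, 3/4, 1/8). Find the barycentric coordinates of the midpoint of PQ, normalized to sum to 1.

(23/112, 25/56, 39/112)

Since both coordinate triples sum to 1, the midpoint's barycentrics are the componentwise average.
(2/7+1/8)/2 = 23/112; similarly 25/56 and 39/112.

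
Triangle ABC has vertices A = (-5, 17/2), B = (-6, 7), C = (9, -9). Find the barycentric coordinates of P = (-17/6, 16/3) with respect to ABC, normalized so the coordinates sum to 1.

(2/3, 1/6, 1/6)

Signed area of the reference triangle: [ABC] = ½·((-5)·(7−(-9)) + (-6)·(-9−(17/2)) + 9·(17/2−7)) = ½·(-80 + 105 + 27/2) = 77/4.
[PBC] = ½·((-17/6)·(7−(-9)) + (-6)·(-9−(16/3)) + 9·(16/3−7)) = ½·(-136/3 + 86 − 15) = 77/6, so the A-coordinate is (77/6)/(77/4) = 2/3.
[APC] = ½·((-5)·(16/3−(-9)) + (-17/6)·(-9−(17/2)) + 9·(17/2−(16/3))) = ½·(-215/3 + 595/12 + 57/2) = 77/24, so the B-coordinate is 1/6.
[ABP] = ½·((-5)·(7−(16/3)) + (-6)·(16/3−(17/2)) + (-17/6)·(17/2−7)) = ½·(-25/3 + 19 − 17/4) = 77/24, so the C-coordinate is 1/6.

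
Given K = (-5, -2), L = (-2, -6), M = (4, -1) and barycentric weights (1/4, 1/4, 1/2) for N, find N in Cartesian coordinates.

N = (1/4)·K + (1/4)·L + (1/2)·M.
x-coordinate: (1/4)·(-5) + (1/4)·(-2) + (1/2)·4 = 1/4.
y-coordinate: (1/4)·(-2) + (1/4)·(-6) + (1/2)·(-1) = -5/2.

(1/4, -5/2)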